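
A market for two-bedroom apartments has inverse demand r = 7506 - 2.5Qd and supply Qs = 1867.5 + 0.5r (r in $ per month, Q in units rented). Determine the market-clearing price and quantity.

r* = 1261, Q* = 2498

Solving each curve for Q: Qd = 3002.4 - 0.4r.
Set Qd = Qs: 3002.4 - 0.4r = 1867.5 + 0.5r, so 1134.9 = 0.9r and r* = 1261.
From the demand curve, Q* = 3002.4 - 0.4(1261) = 2498.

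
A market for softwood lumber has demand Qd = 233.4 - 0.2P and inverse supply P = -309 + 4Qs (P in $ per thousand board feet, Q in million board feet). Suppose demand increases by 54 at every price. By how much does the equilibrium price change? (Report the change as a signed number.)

In direct form, Qs = 77.25 + 0.25P.
Set Qd = Qs: 233.4 - 0.2P = 77.25 + 0.25P, so 156.15 = 0.45P and P* = 347.
From the demand curve, Q* = 233.4 - 0.2(347) = 164.
After the shift, demand is Qd = 287.4 - 0.2P.
Re-solving, 0.45P = 210.15 gives P = 467 and Q = 194.
ΔP = 467 - 347 = 120.

ΔP = 120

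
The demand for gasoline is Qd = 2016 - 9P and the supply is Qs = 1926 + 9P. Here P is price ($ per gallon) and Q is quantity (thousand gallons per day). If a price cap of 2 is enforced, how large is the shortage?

At P = 2: Qd = 1998 and Qs = 1944.
Shortage = Qd - Qs = 1998 - 1944 = 54.

Shortage = 54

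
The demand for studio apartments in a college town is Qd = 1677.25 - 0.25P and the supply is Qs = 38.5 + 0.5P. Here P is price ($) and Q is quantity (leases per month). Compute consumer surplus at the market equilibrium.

At equilibrium Qd = Qs, so 1677.25 - 0.25P = 38.5 + 0.5P; collecting terms, 1638.75 = 0.75P and P* = 2185.
Then Q* = 1677.25 - 0.25(2185) = 1131.
Demand choke price (Qd = 0): P = 1677.25/0.25 = 6709. Consumer surplus = ½ × (6709 - 2185) × 1131 = 2558322.

Consumer surplus = 2558322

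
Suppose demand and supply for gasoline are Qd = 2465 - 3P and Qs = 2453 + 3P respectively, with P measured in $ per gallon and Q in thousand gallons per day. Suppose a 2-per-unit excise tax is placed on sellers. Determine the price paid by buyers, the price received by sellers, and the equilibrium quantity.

With a tax of 2 on sellers, they supply based on the net price P_s = P_b - 2, so Qs = 2447 + 3P_b.
Equate demand and the shifted supply: 2465 - 3P_b = 2447 + 3P_b, giving 6P_b = 18, so P_b = 3.
Then P_s = 3 - 2 = 1 and Q = 2465 - 3(3) = 2456.

P_b = 3, P_s = 1, Q = 2456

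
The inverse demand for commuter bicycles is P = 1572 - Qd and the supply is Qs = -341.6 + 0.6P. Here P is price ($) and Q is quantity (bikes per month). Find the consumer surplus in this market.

Consumer surplus = 70688

Solving each curve for Q: Qd = 1572 - P.
At equilibrium Qd = Qs, so 1572 - P = -341.6 + 0.6P; collecting terms, 1913.6 = 1.6P and P* = 1196.
From the demand curve, Q* = 1572 - 1196 = 376.
Demand choke price (Qd = 0): P = 1572. Consumer surplus = ½ × (1572 - 1196) × 376 = 70688.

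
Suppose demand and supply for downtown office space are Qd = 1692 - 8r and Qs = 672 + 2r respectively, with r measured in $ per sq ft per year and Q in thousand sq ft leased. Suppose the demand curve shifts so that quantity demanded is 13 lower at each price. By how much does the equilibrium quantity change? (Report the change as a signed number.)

Set Qd = Qs: 1692 - 8r = 672 + 2r, so 1020 = 10r and r* = 102.
Substitute back: Q* = 1692 - 8(102) = 876.
After the shift, demand is Qd = 1679 - 8r.
New equilibrium: 1007 = 10r, so r = 100.7 and Q = 873.4.
ΔQ = 873.4 - 876 = -2.6.

ΔQ = -2.6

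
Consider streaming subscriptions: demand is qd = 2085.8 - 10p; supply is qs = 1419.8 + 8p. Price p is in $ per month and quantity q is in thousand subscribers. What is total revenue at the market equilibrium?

Total revenue = 63484.6

Set qd = qs: 2085.8 - 10p = 1419.8 + 8p, so 666 = 18p and p* = 37.
Plugging p* into demand: q* = 2085.8 - 10(37) = 1715.8.
Total revenue = p* × q* = 37 × 1715.8 = 63484.6.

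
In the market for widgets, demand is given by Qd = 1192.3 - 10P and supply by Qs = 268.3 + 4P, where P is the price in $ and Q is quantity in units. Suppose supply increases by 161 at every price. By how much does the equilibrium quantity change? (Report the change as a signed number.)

ΔQ = 115

Equating demand and supply, 1192.3 - 10P = 268.3 + 4P gives 14P = 924, so P* = 66.
Plugging P* into demand: Q* = 1192.3 - 10(66) = 532.3.
After the shift, supply is Qs = 429.3 + 4P.
Re-solving, 14P = 763 gives P = 54.5 and Q = 647.3.
ΔQ = 647.3 - 532.3 = 115.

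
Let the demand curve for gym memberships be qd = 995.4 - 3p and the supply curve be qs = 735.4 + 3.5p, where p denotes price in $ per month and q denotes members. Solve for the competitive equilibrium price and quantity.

p* = 40, q* = 875.4

At equilibrium qd = qs, so 995.4 - 3p = 735.4 + 3.5p; collecting terms, 260 = 6.5p and p* = 40.
From the demand curve, q* = 995.4 - 3(40) = 875.4.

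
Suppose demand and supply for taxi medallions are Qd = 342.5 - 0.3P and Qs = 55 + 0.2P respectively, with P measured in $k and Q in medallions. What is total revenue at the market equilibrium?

Total revenue = 97750

Set Qd = Qs: 342.5 - 0.3P = 55 + 0.2P, so 287.5 = 0.5P and P* = 575.
From the demand curve, Q* = 342.5 - 0.3(575) = 170.
Total revenue = P* × Q* = 575 × 170 = 97750.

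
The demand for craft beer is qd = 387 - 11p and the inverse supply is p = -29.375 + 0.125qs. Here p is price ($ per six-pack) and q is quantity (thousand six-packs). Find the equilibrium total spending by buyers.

Total spending by buyers = 2392

Solving each curve for q: qs = 235 + 8p.
Set qd = qs: 387 - 11p = 235 + 8p, so 152 = 19p and p* = 8.
From the demand curve, q* = 387 - 11(8) = 299.
Total spending by buyers = p* × q* = 8 × 299 = 2392.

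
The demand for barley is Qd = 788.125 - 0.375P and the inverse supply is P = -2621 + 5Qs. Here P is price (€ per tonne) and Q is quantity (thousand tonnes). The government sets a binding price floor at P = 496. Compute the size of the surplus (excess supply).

In direct form, Qs = 524.2 + 0.2P.
Evaluating both curves at the floor price 496 gives Qd = 602.125, Qs = 623.4.
Surplus = Qs - Qd = 623.4 - 602.125 = 21.275.

Surplus = 21.275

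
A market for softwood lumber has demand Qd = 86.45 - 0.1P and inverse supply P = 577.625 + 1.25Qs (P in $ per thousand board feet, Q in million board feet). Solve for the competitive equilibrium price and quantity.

P* = 609.5, Q* = 25.5

Solving each curve for Q: Qs = -462.1 + 0.8P.
The market clears where 86.45 - 0.1P = -462.1 + 0.8P. Rearranging, 0.9P = 548.55, hence P* = 609.5.
Then Q* = 86.45 - 0.1(609.5) = 25.5.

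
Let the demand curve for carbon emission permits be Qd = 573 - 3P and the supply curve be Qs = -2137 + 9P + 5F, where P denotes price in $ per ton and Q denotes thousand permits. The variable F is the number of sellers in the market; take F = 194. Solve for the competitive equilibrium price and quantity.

With F = 194, supply is Qs = -1167 + 9P.
The market clears where 573 - 3P = -1167 + 9P. Rearranging, 12P = 1740, hence P* = 145.
Then Q* = 573 - 3(145) = 138.

P* = 145, Q* = 138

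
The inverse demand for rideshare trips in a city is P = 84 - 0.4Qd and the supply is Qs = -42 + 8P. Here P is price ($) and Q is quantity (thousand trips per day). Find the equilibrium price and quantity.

P* = 24, Q* = 150

Rewriting in direct form: Qd = 210 - 2.5P.
The market clears where 210 - 2.5P = -42 + 8P. Rearranging, 10.5P = 252, hence P* = 24.
From the demand curve, Q* = 210 - 2.5(24) = 150.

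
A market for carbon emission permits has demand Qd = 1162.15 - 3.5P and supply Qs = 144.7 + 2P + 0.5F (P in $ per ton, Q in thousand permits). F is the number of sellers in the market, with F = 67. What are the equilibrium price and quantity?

With F = 67, supply is Qs = 178.2 + 2P.
Equating demand and supply, 1162.15 - 3.5P = 178.2 + 2P gives 5.5P = 983.95, so P* = 178.9.
Substitute back: Q* = 1162.15 - 3.5(178.9) = 536.

P* = 178.9, Q* = 536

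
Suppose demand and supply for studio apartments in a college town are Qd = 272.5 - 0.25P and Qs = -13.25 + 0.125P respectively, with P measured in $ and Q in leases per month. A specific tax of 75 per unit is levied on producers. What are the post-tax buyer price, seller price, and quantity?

P_b = 787, P_s = 712, Q = 75.75

Producers keep P_s = P_b - 75 per unit, so supply in terms of the buyer price is Qs = -22.625 + 0.125P_b.
Set Qd = Qs: 272.5 - 0.25P_b = -22.625 + 0.125P_b, so 295.125 = 0.375P_b and P_b = 787.
So P_s = 712 and the quantity traded is Q = 272.5 - 0.25(787) = 75.75.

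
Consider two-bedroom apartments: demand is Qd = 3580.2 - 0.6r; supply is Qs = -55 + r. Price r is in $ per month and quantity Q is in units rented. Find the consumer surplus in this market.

Consumer surplus = 4095907.5

At equilibrium Qd = Qs, so 3580.2 - 0.6r = -55 + r; collecting terms, 3635.2 = 1.6r and r* = 2272.
Then Q* = 3580.2 - 0.6(2272) = 2217.
Demand choke price (Qd = 0): r = 3580.2/0.6 = 5967. Consumer surplus = ½ × (5967 - 2272) × 2217 = 4095907.5.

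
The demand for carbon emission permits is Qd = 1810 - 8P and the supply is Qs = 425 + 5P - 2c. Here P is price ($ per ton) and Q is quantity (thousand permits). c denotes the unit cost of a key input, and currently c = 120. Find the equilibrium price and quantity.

With c = 120, supply is Qs = 185 + 5P.
Equating demand and supply, 1810 - 8P = 185 + 5P gives 13P = 1625, so P* = 125.
Plugging P* into demand: Q* = 1810 - 8(125) = 810.

P* = 125, Q* = 810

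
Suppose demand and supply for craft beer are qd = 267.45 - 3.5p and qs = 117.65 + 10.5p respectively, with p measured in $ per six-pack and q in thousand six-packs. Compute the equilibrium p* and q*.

At equilibrium qd = qs, so 267.45 - 3.5p = 117.65 + 10.5p; collecting terms, 149.8 = 14p and p* = 10.7.
Then q* = 267.45 - 3.5(10.7) = 230.

p* = 10.7, q* = 230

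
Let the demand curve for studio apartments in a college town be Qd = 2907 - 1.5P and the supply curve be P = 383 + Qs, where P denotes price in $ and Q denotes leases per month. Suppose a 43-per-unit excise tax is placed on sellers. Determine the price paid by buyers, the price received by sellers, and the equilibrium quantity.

P_b = 1333.2, P_s = 1290.2, Q = 907.2

Solving each curve for Q: Qs = -383 + P.
With a tax of 43 on sellers, they supply based on the net price P_s = P_b - 43, so Qs = -426 + P_b.
Set Qd = Qs: 2907 - 1.5P_b = -426 + P_b, so 3333 = 2.5P_b and P_b = 1333.2.
So P_s = 1290.2 and the quantity traded is Q = 2907 - 1.5(1333.2) = 907.2.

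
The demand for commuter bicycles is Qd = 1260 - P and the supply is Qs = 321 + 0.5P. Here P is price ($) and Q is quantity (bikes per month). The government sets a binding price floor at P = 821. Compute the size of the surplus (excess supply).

Evaluating both curves at the floor price 821 gives Qd = 439, Qs = 731.5.
Surplus = Qs - Qd = 731.5 - 439 = 292.5.

Surplus = 292.5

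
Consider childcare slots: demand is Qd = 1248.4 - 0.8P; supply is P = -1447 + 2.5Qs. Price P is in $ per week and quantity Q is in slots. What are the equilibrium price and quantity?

Rewriting in direct form: Qs = 578.8 + 0.4P.
At equilibrium Qd = Qs, so 1248.4 - 0.8P = 578.8 + 0.4P; collecting terms, 669.6 = 1.2P and P* = 558.
Substitute back: Q* = 1248.4 - 0.8(558) = 802.

P* = 558, Q* = 802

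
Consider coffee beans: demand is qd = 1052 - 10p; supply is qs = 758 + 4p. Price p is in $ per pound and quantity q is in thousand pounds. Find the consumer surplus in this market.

Set qd = qs: 1052 - 10p = 758 + 4p, so 294 = 14p and p* = 21.
Plugging p* into demand: q* = 1052 - 10(21) = 842.
Demand choke price (qd = 0): p = 1052/10 = 105.2. Consumer surplus = ½ × (105.2 - 21) × 842 = 35448.2.

Consumer surplus = 35448.2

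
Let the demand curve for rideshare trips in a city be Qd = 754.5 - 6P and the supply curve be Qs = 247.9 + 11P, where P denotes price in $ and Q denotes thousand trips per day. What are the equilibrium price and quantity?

P* = 29.8, Q* = 575.7

Set Qd = Qs: 754.5 - 6P = 247.9 + 11P, so 506.6 = 17P and P* = 29.8.
Then Q* = 754.5 - 6(29.8) = 575.7.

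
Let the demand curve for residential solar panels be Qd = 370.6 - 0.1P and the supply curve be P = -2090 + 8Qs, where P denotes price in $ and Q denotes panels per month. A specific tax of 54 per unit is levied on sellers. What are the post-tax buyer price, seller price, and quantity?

Rewriting in direct form: Qs = 261.25 + 0.125P.
With a tax of 54 on sellers, they supply based on the net price P_s = P_b - 54, so Qs = 254.5 + 0.125P_b.
Equate demand and the shifted supply: 370.6 - 0.1P_b = 254.5 + 0.125P_b, giving 0.225P_b = 116.1, so P_b = 516.
Then P_s = 516 - 54 = 462 and Q = 370.6 - 0.1(516) = 319.

P_b = 516, P_s = 462, Q = 319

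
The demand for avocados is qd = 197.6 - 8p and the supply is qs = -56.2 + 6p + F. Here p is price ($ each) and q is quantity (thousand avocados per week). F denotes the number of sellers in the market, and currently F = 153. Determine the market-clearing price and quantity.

With F = 153, supply is qs = 96.8 + 6p.
Set qd = qs: 197.6 - 8p = 96.8 + 6p, so 100.8 = 14p and p* = 7.2.
Plugging p* into demand: q* = 197.6 - 8(7.2) = 140.

p* = 7.2, q* = 140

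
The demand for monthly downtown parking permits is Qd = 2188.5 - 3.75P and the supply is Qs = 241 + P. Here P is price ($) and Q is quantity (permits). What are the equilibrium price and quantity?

Set Qd = Qs: 2188.5 - 3.75P = 241 + P, so 1947.5 = 4.75P and P* = 410.
Plugging P* into demand: Q* = 2188.5 - 3.75(410) = 651.

P* = 410, Q* = 651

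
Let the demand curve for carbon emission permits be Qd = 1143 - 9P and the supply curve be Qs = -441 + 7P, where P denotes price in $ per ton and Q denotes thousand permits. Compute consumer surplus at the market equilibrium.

Consumer surplus = 3528

The market clears where 1143 - 9P = -441 + 7P. Rearranging, 16P = 1584, hence P* = 99.
Plugging P* into demand: Q* = 1143 - 9(99) = 252.
Demand choke price (Qd = 0): P = 1143/9 = 127. Consumer surplus = ½ × (127 - 99) × 252 = 3528.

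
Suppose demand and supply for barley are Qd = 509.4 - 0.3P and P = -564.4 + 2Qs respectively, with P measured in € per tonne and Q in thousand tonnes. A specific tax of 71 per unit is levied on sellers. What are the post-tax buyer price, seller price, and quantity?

In direct form, Qs = 282.2 + 0.5P.
Sellers keep P_s = P_b - 71 per unit, so supply in terms of the buyer price is Qs = 246.7 + 0.5P_b.
Set Qd = Qs: 509.4 - 0.3P_b = 246.7 + 0.5P_b, so 262.7 = 0.8P_b and P_b = 328.375.
Then P_s = 328.375 - 71 = 257.375 and Q = 509.4 - 0.3(328.375) = 410.8875.

P_b = 328.375, P_s = 257.375, Q = 410.8875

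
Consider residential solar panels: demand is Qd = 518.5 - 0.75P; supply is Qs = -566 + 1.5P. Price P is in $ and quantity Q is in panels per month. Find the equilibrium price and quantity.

Set Qd = Qs: 518.5 - 0.75P = -566 + 1.5P, so 1084.5 = 2.25P and P* = 482.
From the demand curve, Q* = 518.5 - 0.75(482) = 157.

P* = 482, Q* = 157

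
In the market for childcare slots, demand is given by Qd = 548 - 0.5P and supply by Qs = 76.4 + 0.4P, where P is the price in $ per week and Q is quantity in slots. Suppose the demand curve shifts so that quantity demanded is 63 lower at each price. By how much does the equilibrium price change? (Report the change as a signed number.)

The market clears where 548 - 0.5P = 76.4 + 0.4P. Rearranging, 0.9P = 471.6, hence P* = 524.
Then Q* = 548 - 0.5(524) = 286.
After the shift, demand is Qd = 485 - 0.5P.
New equilibrium: 408.6 = 0.9P, so P = 454 and Q = 258.
ΔP = 454 - 524 = -70.

ΔP = -70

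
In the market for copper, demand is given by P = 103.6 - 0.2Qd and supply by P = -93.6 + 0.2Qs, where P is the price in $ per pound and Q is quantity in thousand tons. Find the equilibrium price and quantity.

In direct form, Qd = 518 - 5P and Qs = 468 + 5P.
At equilibrium Qd = Qs, so 518 - 5P = 468 + 5P; collecting terms, 50 = 10P and P* = 5.
Plugging P* into demand: Q* = 518 - 5(5) = 493.

P* = 5, Q* = 493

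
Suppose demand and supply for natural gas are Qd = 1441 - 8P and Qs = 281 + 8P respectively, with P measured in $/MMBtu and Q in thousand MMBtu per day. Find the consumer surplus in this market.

Consumer surplus = 46332.5625

At equilibrium Qd = Qs, so 1441 - 8P = 281 + 8P; collecting terms, 1160 = 16P and P* = 72.5.
From the demand curve, Q* = 1441 - 8(72.5) = 861.
Demand choke price (Qd = 0): P = 1441/8 = 180.125. Consumer surplus = ½ × (180.125 - 72.5) × 861 = 46332.5625.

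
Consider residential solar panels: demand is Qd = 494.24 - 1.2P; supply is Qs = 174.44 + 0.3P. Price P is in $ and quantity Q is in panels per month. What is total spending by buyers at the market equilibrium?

Total spending by buyers = 50826.88

The market clears where 494.24 - 1.2P = 174.44 + 0.3P. Rearranging, 1.5P = 319.8, hence P* = 213.2.
Substitute back: Q* = 494.24 - 1.2(213.2) = 238.4.
Total spending by buyers = P* × Q* = 213.2 × 238.4 = 50826.88.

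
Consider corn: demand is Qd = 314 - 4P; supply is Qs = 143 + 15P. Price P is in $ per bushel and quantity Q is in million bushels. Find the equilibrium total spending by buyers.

The market clears where 314 - 4P = 143 + 15P. Rearranging, 19P = 171, hence P* = 9.
Plugging P* into demand: Q* = 314 - 4(9) = 278.
Total spending by buyers = P* × Q* = 9 × 278 = 2502.

Total spending by buyers = 2502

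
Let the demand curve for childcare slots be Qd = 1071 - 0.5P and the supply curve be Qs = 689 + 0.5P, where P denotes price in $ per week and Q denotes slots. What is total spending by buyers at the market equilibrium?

Set Qd = Qs: 1071 - 0.5P = 689 + 0.5P, so 382 = P and P* = 382.
Then Q* = 1071 - 0.5(382) = 880.
Total spending by buyers = P* × Q* = 382 × 880 = 336160.

Total spending by buyers = 336160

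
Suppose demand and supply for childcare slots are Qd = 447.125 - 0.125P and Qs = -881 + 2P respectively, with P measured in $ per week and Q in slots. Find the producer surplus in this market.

Producer surplus = 34040.25

Equating demand and supply, 447.125 - 0.125P = -881 + 2P gives 2.125P = 1328.125, so P* = 625.
From the demand curve, Q* = 447.125 - 0.125(625) = 369.
Supply choke price (Qs = 0): P = 440.5. Producer surplus = ½ × (625 - 440.5) × 369 = 34040.25.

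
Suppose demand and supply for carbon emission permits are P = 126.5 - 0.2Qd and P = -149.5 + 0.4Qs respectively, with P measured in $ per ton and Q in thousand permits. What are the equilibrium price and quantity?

Solving each curve for Q: Qd = 632.5 - 5P and Qs = 373.75 + 2.5P.
Set Qd = Qs: 632.5 - 5P = 373.75 + 2.5P, so 258.75 = 7.5P and P* = 34.5.
Substitute back: Q* = 632.5 - 5(34.5) = 460.

P* = 34.5, Q* = 460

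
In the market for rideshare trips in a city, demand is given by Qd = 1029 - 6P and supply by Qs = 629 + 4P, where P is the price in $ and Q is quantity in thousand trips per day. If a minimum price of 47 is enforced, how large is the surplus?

At P = 47: Qd = 747 and Qs = 817.
Surplus = Qs - Qd = 817 - 747 = 70.

Surplus = 70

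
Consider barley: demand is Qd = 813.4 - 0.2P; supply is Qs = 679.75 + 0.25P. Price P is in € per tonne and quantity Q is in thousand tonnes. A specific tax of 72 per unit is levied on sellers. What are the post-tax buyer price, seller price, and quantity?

With a tax of 72 on sellers, they supply based on the net price P_s = P_b - 72, so Qs = 661.75 + 0.25P_b.
Market clearing requires 813.4 - 0.2P_b = 661.75 + 0.25P_b; hence 151.65 = 0.45P_b and P_b = 337.
Then P_s = 337 - 72 = 265 and Q = 813.4 - 0.2(337) = 746.

P_b = 337, P_s = 265, Q = 746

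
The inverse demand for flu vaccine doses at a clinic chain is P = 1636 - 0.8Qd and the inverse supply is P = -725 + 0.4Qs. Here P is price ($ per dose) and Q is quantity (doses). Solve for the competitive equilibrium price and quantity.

P* = 62, Q* = 1967.5

Solving each curve for Q: Qd = 2045 - 1.25P and Qs = 1812.5 + 2.5P.
Set Qd = Qs: 2045 - 1.25P = 1812.5 + 2.5P, so 232.5 = 3.75P and P* = 62.
Then Q* = 2045 - 1.25(62) = 1967.5.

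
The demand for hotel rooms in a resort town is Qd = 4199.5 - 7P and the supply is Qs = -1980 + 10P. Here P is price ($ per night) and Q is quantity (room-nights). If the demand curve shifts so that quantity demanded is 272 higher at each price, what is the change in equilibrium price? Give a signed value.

The market clears where 4199.5 - 7P = -1980 + 10P. Rearranging, 17P = 6179.5, hence P* = 363.5.
From the demand curve, Q* = 4199.5 - 7(363.5) = 1655.
After the shift, demand is Qd = 4471.5 - 7P.
New equilibrium: 6451.5 = 17P, so P = 379.5 and Q = 1815.
ΔP = 379.5 - 363.5 = 16.

ΔP = 16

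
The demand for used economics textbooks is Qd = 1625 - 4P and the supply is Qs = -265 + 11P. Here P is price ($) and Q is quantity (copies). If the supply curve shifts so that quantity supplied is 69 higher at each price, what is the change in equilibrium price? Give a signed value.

The market clears where 1625 - 4P = -265 + 11P. Rearranging, 15P = 1890, hence P* = 126.
Substitute back: Q* = 1625 - 4(126) = 1121.
After the shift, supply is Qs = -196 + 11P.
New equilibrium: 1821 = 15P, so P = 121.4 and Q = 1139.4.
ΔP = 121.4 - 126 = -4.6.

ΔP = -4.6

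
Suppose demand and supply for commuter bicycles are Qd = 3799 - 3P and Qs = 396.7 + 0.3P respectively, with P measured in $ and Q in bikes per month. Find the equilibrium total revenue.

Total revenue = 727886

Equating demand and supply, 3799 - 3P = 396.7 + 0.3P gives 3.3P = 3402.3, so P* = 1031.
Plugging P* into demand: Q* = 3799 - 3(1031) = 706.
Total revenue = P* × Q* = 1031 × 706 = 727886.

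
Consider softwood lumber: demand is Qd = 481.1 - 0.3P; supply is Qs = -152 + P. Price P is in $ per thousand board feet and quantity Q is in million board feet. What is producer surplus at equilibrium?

The market clears where 481.1 - 0.3P = -152 + P. Rearranging, 1.3P = 633.1, hence P* = 487.
From the demand curve, Q* = 481.1 - 0.3(487) = 335.
Supply choke price (Qs = 0): P = 152. Producer surplus = ½ × (487 - 152) × 335 = 56112.5.

Producer surplus = 56112.5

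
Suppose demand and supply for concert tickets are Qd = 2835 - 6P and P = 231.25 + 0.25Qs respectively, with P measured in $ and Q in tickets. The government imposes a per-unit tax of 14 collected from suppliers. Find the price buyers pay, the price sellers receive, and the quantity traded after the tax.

Rewriting in direct form: Qs = -925 + 4P.
With a tax of 14 on suppliers, they supply based on the net price P_s = P_b - 14, so Qs = -981 + 4P_b.
Set Qd = Qs: 2835 - 6P_b = -981 + 4P_b, so 3816 = 10P_b and P_b = 381.6.
Then P_s = 381.6 - 14 = 367.6 and Q = 2835 - 6(381.6) = 545.4.

P_b = 381.6, P_s = 367.6, Q = 545.4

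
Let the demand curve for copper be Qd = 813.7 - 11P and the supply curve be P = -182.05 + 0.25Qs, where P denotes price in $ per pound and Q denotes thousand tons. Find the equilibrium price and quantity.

P* = 5.7, Q* = 751

Solving each curve for Q: Qs = 728.2 + 4P.
At equilibrium Qd = Qs, so 813.7 - 11P = 728.2 + 4P; collecting terms, 85.5 = 15P and P* = 5.7.
Substitute back: Q* = 813.7 - 11(5.7) = 751.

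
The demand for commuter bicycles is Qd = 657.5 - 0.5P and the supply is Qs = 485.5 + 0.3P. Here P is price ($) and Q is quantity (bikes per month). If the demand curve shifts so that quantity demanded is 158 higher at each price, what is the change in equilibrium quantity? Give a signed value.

ΔQ = 59.25

Equating demand and supply, 657.5 - 0.5P = 485.5 + 0.3P gives 0.8P = 172, so P* = 215.
Plugging P* into demand: Q* = 657.5 - 0.5(215) = 550.
After the shift, demand is Qd = 815.5 - 0.5P.
New equilibrium: 330 = 0.8P, so P = 412.5 and Q = 609.25.
ΔQ = 609.25 - 550 = 59.25.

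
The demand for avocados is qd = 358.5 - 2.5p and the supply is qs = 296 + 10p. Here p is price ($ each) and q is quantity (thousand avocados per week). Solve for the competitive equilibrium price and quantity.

p* = 5, q* = 346

Equating demand and supply, 358.5 - 2.5p = 296 + 10p gives 12.5p = 62.5, so p* = 5.
Then q* = 358.5 - 2.5(5) = 346.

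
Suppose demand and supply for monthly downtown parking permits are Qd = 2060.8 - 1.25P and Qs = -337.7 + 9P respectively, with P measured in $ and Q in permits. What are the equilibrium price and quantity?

At equilibrium Qd = Qs, so 2060.8 - 1.25P = -337.7 + 9P; collecting terms, 2398.5 = 10.25P and P* = 234.
Then Q* = 2060.8 - 1.25(234) = 1768.3.

P* = 234, Q* = 1768.3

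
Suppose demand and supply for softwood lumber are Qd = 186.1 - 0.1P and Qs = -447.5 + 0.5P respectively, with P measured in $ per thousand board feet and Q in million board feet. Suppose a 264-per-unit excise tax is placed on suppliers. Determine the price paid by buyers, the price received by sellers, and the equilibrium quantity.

Suppliers keep P_s = P_b - 264 per unit, so supply in terms of the buyer price is Qs = -579.5 + 0.5P_b.
Market clearing requires 186.1 - 0.1P_b = -579.5 + 0.5P_b; hence 765.6 = 0.6P_b and P_b = 1276.
So P_s = 1012 and the quantity traded is Q = 186.1 - 0.1(1276) = 58.5.

P_b = 1276, P_s = 1012, Q = 58.5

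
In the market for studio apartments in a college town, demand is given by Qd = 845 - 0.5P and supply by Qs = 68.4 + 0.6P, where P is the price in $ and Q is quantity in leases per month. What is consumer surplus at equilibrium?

Consumer surplus = 242064

Equating demand and supply, 845 - 0.5P = 68.4 + 0.6P gives 1.1P = 776.6, so P* = 706.
Then Q* = 845 - 0.5(706) = 492.
Demand choke price (Qd = 0): P = 845/0.5 = 1690. Consumer surplus = ½ × (1690 - 706) × 492 = 242064.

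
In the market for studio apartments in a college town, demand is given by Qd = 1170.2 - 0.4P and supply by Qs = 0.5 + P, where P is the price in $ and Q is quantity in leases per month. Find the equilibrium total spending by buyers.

At equilibrium Qd = Qs, so 1170.2 - 0.4P = 0.5 + P; collecting terms, 1169.7 = 1.4P and P* = 835.5.
Plugging P* into demand: Q* = 1170.2 - 0.4(835.5) = 836.
Total spending by buyers = P* × Q* = 835.5 × 836 = 698478.

Total spending by buyers = 698478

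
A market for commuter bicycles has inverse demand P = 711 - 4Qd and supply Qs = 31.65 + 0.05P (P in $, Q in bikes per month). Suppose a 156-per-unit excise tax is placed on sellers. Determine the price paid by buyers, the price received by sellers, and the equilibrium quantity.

P_b = 513, P_s = 357, Q = 49.5

Solving each curve for Q: Qd = 177.75 - 0.25P.
Sellers keep P_s = P_b - 156 per unit, so supply in terms of the buyer price is Qs = 23.85 + 0.05P_b.
Equate demand and the shifted supply: 177.75 - 0.25P_b = 23.85 + 0.05P_b, giving 0.3P_b = 153.9, so P_b = 513.
So P_s = 357 and the quantity traded is Q = 177.75 - 0.25(513) = 49.5.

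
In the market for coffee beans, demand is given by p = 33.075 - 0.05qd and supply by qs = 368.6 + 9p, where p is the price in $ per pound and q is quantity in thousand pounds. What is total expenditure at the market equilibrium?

Total expenditure = 4640.95

Solving each curve for q: qd = 661.5 - 20p.
Set qd = qs: 661.5 - 20p = 368.6 + 9p, so 292.9 = 29p and p* = 10.1.
From the demand curve, q* = 661.5 - 20(10.1) = 459.5.
Total expenditure = p* × q* = 10.1 × 459.5 = 4640.95.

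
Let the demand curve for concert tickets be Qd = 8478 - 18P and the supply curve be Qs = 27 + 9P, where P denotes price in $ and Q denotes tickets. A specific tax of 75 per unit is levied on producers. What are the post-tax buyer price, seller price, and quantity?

The tax drives a wedge P_b - P_s = 75. Substituting P_s = P_b - 75 into supply: Qs = -648 + 9P_b.
Set Qd = Qs: 8478 - 18P_b = -648 + 9P_b, so 9126 = 27P_b and P_b = 338.
So P_s = 263 and the quantity traded is Q = 8478 - 18(338) = 2394.

P_b = 338, P_s = 263, Q = 2394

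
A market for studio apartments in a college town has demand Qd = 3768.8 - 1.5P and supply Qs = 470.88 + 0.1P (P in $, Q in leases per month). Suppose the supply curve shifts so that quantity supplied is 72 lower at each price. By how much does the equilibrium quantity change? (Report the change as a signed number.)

ΔQ = -67.5

At equilibrium Qd = Qs, so 3768.8 - 1.5P = 470.88 + 0.1P; collecting terms, 3297.92 = 1.6P and P* = 2061.2.
From the demand curve, Q* = 3768.8 - 1.5(2061.2) = 677.
After the shift, supply is Qs = 398.88 + 0.1P.
New equilibrium: 3369.92 = 1.6P, so P = 2106.2 and Q = 609.5.
ΔQ = 609.5 - 677 = -67.5.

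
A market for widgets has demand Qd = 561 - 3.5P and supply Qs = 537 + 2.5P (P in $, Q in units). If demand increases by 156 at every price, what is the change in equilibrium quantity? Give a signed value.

ΔQ = 65

Equating demand and supply, 561 - 3.5P = 537 + 2.5P gives 6P = 24, so P* = 4.
From the demand curve, Q* = 561 - 3.5(4) = 547.
After the shift, demand is Qd = 717 - 3.5P.
Re-solving, 6P = 180 gives P = 30 and Q = 612.
ΔQ = 612 - 547 = 65.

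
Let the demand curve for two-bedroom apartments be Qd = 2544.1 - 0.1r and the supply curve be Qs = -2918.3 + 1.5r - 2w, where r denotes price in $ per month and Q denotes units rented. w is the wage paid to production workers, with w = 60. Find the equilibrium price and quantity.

With w = 60, supply is Qs = -3038.3 + 1.5r.
At equilibrium Qd = Qs, so 2544.1 - 0.1r = -3038.3 + 1.5r; collecting terms, 5582.4 = 1.6r and r* = 3489.
Plugging r* into demand: Q* = 2544.1 - 0.1(3489) = 2195.2.

r* = 3489, Q* = 2195.2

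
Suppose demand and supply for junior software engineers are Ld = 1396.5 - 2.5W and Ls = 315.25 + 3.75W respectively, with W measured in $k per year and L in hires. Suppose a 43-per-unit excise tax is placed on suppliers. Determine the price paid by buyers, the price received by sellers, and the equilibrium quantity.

W_b = 198.8, W_s = 155.8, L = 899.5

Suppliers keep W_s = W_b - 43 per unit, so supply in terms of the buyer price is Ls = 154 + 3.75W_b.
Market clearing requires 1396.5 - 2.5W_b = 154 + 3.75W_b; hence 1242.5 = 6.25W_b and W_b = 198.8.
So W_s = 155.8 and the quantity traded is L = 1396.5 - 2.5(198.8) = 899.5.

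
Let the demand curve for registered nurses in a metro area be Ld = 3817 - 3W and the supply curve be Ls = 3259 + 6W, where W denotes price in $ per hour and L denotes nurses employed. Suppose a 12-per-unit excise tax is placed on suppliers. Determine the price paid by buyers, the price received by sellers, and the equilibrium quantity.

Suppliers keep W_s = W_b - 12 per unit, so supply in terms of the buyer price is Ls = 3187 + 6W_b.
Market clearing requires 3817 - 3W_b = 3187 + 6W_b; hence 630 = 9W_b and W_b = 70.
So W_s = 58 and the quantity traded is L = 3817 - 3(70) = 3607.

W_b = 70, W_s = 58, L = 3607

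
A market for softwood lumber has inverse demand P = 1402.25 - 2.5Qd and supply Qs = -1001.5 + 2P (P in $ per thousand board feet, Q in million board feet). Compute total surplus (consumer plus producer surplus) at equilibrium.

Total surplus = 135450.375

Solving each curve for Q: Qd = 560.9 - 0.4P.
Equating demand and supply, 560.9 - 0.4P = -1001.5 + 2P gives 2.4P = 1562.4, so P* = 651.
From the demand curve, Q* = 560.9 - 0.4(651) = 300.5.
Demand choke price = 1402.25; supply choke price = 500.75. CS = ½(1402.25 - 651)(300.5) = 112875.3125; PS = ½(651 - 500.75)(300.5) = 22575.0625. Total surplus = 135450.375.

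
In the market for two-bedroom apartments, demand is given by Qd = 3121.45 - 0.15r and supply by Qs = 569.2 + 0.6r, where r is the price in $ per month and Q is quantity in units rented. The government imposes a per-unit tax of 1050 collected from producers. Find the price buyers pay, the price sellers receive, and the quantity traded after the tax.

r_b = 4243, r_s = 3193, Q = 2485

The tax drives a wedge r_b - r_s = 1050. Substituting r_s = r_b - 1050 into supply: Qs = -60.8 + 0.6r_b.
Equate demand and the shifted supply: 3121.45 - 0.15r_b = -60.8 + 0.6r_b, giving 0.75r_b = 3182.25, so r_b = 4243.
Then r_s = 4243 - 1050 = 3193 and Q = 3121.45 - 0.15(4243) = 2485.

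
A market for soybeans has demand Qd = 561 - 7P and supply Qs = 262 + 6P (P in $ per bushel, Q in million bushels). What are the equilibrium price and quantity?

Set Qd = Qs: 561 - 7P = 262 + 6P, so 299 = 13P and P* = 23.
Substitute back: Q* = 561 - 7(23) = 400.

P* = 23, Q* = 400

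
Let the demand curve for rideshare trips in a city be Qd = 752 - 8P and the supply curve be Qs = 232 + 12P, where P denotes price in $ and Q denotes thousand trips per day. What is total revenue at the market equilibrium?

Total revenue = 14144

The market clears where 752 - 8P = 232 + 12P. Rearranging, 20P = 520, hence P* = 26.
Then Q* = 752 - 8(26) = 544.
Total revenue = P* × Q* = 26 × 544 = 14144.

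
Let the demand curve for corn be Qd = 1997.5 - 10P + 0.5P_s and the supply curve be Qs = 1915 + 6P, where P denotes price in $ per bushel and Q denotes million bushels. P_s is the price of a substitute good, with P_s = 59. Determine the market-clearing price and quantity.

With P_s = 59, demand is Qd = 2027 - 10P.
At equilibrium Qd = Qs, so 2027 - 10P = 1915 + 6P; collecting terms, 112 = 16P and P* = 7.
Then Q* = 2027 - 10(7) = 1957.

P* = 7, Q* = 1957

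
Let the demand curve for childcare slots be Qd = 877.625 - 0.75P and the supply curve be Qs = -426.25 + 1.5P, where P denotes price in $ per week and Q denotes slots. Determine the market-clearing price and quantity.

P* = 579.5, Q* = 443

The market clears where 877.625 - 0.75P = -426.25 + 1.5P. Rearranging, 2.25P = 1303.875, hence P* = 579.5.
Then Q* = 877.625 - 0.75(579.5) = 443.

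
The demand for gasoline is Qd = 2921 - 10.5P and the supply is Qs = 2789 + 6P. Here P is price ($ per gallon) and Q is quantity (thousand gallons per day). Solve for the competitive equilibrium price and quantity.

P* = 8, Q* = 2837

Set Qd = Qs: 2921 - 10.5P = 2789 + 6P, so 132 = 16.5P and P* = 8.
Substitute back: Q* = 2921 - 10.5(8) = 2837.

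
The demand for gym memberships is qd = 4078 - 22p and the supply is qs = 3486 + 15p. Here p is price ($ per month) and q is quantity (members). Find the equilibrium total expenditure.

Equating demand and supply, 4078 - 22p = 3486 + 15p gives 37p = 592, so p* = 16.
Plugging p* into demand: q* = 4078 - 22(16) = 3726.
Total expenditure = p* × q* = 16 × 3726 = 59616.

Total expenditure = 59616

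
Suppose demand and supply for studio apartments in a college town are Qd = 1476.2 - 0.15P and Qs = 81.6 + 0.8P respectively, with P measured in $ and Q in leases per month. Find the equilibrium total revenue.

The market clears where 1476.2 - 0.15P = 81.6 + 0.8P. Rearranging, 0.95P = 1394.6, hence P* = 1468.
Plugging P* into demand: Q* = 1476.2 - 0.15(1468) = 1256.
Total revenue = P* × Q* = 1468 × 1256 = 1843808.

Total revenue = 1843808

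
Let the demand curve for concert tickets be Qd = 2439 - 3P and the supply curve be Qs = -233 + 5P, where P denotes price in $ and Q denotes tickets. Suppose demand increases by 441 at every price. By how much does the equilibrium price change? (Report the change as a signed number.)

Set Qd = Qs: 2439 - 3P = -233 + 5P, so 2672 = 8P and P* = 334.
Plugging P* into demand: Q* = 2439 - 3(334) = 1437.
After the shift, demand is Qd = 2880 - 3P.
Re-solving, 8P = 3113 gives P = 389.125 and Q = 1712.625.
ΔP = 389.125 - 334 = 55.125.

ΔP = 55.125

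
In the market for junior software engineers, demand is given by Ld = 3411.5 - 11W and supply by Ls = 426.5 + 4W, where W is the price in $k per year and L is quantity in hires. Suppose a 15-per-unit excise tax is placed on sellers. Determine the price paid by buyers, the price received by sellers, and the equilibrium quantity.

Sellers keep W_s = W_b - 15 per unit, so supply in terms of the buyer price is Ls = 366.5 + 4W_b.
Market clearing requires 3411.5 - 11W_b = 366.5 + 4W_b; hence 3045 = 15W_b and W_b = 203.
So W_s = 188 and the quantity traded is L = 3411.5 - 11(203) = 1178.5.

W_b = 203, W_s = 188, L = 1178.5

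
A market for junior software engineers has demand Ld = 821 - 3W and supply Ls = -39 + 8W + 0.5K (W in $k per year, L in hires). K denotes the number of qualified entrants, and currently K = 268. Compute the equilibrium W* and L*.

W* = 66, L* = 623

With K = 268, supply is Ls = 95 + 8W.
Set Ld = Ls: 821 - 3W = 95 + 8W, so 726 = 11W and W* = 66.
Substitute back: L* = 821 - 3(66) = 623.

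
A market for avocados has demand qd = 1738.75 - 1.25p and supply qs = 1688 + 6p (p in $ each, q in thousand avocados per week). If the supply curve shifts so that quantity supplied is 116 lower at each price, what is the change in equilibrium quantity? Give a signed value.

Set qd = qs: 1738.75 - 1.25p = 1688 + 6p, so 50.75 = 7.25p and p* = 7.
Then q* = 1738.75 - 1.25(7) = 1730.
After the shift, supply is qs = 1572 + 6p.
Re-solving, 7.25p = 166.75 gives p = 23 and q = 1710.
Δq = 1710 - 1730 = -20.

Δq = -20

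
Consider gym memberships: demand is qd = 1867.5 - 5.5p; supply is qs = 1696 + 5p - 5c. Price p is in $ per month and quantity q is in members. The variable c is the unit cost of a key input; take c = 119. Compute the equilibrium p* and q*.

With c = 119, supply is qs = 1101 + 5p.
Equating demand and supply, 1867.5 - 5.5p = 1101 + 5p gives 10.5p = 766.5, so p* = 73.
Substitute back: q* = 1867.5 - 5.5(73) = 1466.

p* = 73, q* = 1466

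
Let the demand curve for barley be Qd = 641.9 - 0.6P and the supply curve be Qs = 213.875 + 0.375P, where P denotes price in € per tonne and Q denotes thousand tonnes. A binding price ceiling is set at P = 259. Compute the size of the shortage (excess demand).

Shortage = 175.5

With P fixed at 259, quantity demanded is 486.5 and quantity supplied is 311.
Shortage = Qd - Qs = 486.5 - 311 = 175.5.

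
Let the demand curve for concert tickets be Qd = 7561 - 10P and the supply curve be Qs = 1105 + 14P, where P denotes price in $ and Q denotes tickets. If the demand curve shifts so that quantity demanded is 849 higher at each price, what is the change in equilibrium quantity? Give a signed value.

Set Qd = Qs: 7561 - 10P = 1105 + 14P, so 6456 = 24P and P* = 269.
Substitute back: Q* = 7561 - 10(269) = 4871.
After the shift, demand is Qd = 8410 - 10P.
New equilibrium: 7305 = 24P, so P = 304.375 and Q = 5366.25.
ΔQ = 5366.25 - 4871 = 495.25.

ΔQ = 495.25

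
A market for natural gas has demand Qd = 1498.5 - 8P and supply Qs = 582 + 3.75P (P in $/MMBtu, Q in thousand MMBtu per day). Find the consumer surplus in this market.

At equilibrium Qd = Qs, so 1498.5 - 8P = 582 + 3.75P; collecting terms, 916.5 = 11.75P and P* = 78.
From the demand curve, Q* = 1498.5 - 8(78) = 874.5.
Demand choke price (Qd = 0): P = 1498.5/8 = 187.3125. Consumer surplus = ½ × (187.3125 - 78) × 874.5 = 47796.890625.

Consumer surplus = 47796.890625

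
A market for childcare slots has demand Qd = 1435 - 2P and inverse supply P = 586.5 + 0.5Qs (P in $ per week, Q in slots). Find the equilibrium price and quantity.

P* = 652, Q* = 131

Rewriting in direct form: Qs = -1173 + 2P.
Set Qd = Qs: 1435 - 2P = -1173 + 2P, so 2608 = 4P and P* = 652.
From the demand curve, Q* = 1435 - 2(652) = 131.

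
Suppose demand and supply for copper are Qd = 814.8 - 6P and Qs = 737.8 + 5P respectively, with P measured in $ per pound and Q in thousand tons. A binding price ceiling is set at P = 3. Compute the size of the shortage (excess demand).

Shortage = 44

Evaluating both curves at the ceiling price 3 gives Qd = 796.8, Qs = 752.8.
Shortage = Qd - Qs = 796.8 - 752.8 = 44.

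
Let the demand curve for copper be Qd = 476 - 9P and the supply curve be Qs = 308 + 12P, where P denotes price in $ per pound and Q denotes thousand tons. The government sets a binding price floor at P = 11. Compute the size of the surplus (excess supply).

Surplus = 63

With P fixed at 11, quantity demanded is 377 and quantity supplied is 440.
Surplus = Qs - Qd = 440 - 377 = 63.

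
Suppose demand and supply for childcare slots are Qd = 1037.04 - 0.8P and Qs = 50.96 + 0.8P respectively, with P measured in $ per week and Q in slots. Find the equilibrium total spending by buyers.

Total spending by buyers = 335267.2

Equating demand and supply, 1037.04 - 0.8P = 50.96 + 0.8P gives 1.6P = 986.08, so P* = 616.3.
Substitute back: Q* = 1037.04 - 0.8(616.3) = 544.
Total spending by buyers = P* × Q* = 616.3 × 544 = 335267.2.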